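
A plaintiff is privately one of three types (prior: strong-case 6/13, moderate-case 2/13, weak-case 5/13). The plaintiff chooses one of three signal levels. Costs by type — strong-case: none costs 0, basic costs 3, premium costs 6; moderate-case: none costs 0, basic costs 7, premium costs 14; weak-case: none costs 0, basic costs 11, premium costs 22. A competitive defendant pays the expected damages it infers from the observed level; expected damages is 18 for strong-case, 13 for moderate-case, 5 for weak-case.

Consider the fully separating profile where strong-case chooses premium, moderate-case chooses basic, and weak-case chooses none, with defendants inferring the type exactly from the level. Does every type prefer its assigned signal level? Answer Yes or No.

Separating settlements: premium → 18, basic → 13, none → 5.
strong-case (assigned premium): none: 5 − 0 = 5; basic: 13 − 3 = 10; premium: 18 − 6 = 12. strong-case stays.
moderate-case (assigned basic): none: 5 − 0 = 5; basic: 13 − 7 = 6; premium: 18 − 14 = 4. moderate-case stays.
weak-case (assigned none): none: 5 − 0 = 5; basic: 13 − 11 = 2; premium: 18 − 22 = -4. weak-case stays.
Every type prefers its assigned level; separation holds.

Yes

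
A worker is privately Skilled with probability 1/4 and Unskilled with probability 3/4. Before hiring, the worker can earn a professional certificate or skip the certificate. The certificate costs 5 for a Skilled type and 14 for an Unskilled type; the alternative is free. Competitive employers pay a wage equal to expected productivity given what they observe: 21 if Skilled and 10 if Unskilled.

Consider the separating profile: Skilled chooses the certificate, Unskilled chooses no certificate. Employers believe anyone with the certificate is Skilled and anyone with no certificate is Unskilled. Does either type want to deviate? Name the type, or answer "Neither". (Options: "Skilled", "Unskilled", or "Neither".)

Neither

The certificate pays 21; no certificate pays 10.
Skilled: assigned the certificate, nets 21 − 5 = 16; deviating to no certificate nets 10.
Unskilled: assigned no certificate, nets 10; deviating to the certificate nets 21 − 14 = 7.
Both types strictly prefer their assigned action; no profitable deviation.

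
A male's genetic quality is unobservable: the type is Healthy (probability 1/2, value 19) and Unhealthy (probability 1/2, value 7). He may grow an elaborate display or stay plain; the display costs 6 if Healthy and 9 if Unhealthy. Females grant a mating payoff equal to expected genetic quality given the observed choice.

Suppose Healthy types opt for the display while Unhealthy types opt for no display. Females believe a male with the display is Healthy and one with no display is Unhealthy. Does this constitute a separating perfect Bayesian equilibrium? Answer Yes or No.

Under these beliefs, the display earns mating payoff 19 and no display earns mating payoff 7.
Healthy: the display nets 19 − 6 = 13; no display nets 7. Healthy prefers the display.
Unhealthy: the display nets 19 − 9 = 10; no display nets 7. Unhealthy would deviate to the display.
Unhealthy has a profitable deviation, so the profile is not an equilibrium.

No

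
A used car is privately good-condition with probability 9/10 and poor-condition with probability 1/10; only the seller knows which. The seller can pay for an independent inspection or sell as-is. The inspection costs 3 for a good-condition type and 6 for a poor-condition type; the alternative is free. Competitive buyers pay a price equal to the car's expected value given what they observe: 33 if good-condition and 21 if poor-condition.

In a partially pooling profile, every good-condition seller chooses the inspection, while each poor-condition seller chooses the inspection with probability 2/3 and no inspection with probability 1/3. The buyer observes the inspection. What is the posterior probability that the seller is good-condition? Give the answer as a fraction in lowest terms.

27/29

P(the inspection) = (9/10)·1 + (1/10)·(2/3) = 29/30.
By Bayes' rule, P(good-condition | the inspection) = (9/10) / (29/30) = 27/29.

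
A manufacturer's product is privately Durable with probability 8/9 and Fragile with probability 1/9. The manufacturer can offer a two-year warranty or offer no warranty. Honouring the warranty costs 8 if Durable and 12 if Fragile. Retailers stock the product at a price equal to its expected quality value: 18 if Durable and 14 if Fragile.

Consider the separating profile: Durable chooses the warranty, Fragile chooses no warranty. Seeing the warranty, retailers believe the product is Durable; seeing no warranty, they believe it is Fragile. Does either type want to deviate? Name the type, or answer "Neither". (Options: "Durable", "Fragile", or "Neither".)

Durable

The warranty pays 18; no warranty pays 14.
Durable: assigned the warranty, nets 18 − 8 = 10; deviating to no warranty nets 14.
Fragile: assigned no warranty, nets 14; deviating to the warranty nets 18 − 12 = 6.
The Durable type gains 4 by deviating.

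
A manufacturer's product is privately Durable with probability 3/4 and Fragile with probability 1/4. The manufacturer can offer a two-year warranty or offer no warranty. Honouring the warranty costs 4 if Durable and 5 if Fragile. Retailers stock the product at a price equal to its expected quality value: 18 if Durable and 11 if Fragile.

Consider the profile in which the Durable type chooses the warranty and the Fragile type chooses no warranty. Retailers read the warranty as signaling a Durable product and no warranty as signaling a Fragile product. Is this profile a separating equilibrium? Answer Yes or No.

No

Under these beliefs, the warranty earns price 18 and no warranty earns price 11.
Durable: the warranty nets 18 − 4 = 14; no warranty nets 11. Durable prefers the warranty.
Fragile: the warranty nets 18 − 5 = 13; no warranty nets 11. Fragile would deviate to the warranty.
Fragile has a profitable deviation, so the profile is not an equilibrium.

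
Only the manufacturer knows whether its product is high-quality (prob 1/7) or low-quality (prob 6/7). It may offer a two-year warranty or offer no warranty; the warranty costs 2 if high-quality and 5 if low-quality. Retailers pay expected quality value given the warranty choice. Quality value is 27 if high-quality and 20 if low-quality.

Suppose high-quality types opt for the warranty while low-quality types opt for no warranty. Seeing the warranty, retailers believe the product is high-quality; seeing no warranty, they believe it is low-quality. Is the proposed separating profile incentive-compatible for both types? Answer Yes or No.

Under these beliefs, the warranty earns price 27 and no warranty earns price 20.
high-quality: the warranty nets 27 − 2 = 25; no warranty nets 20. high-quality prefers the warranty.
low-quality: the warranty nets 27 − 5 = 22; no warranty nets 20. low-quality would deviate to the warranty.
low-quality has a profitable deviation, so the profile is not an equilibrium.

No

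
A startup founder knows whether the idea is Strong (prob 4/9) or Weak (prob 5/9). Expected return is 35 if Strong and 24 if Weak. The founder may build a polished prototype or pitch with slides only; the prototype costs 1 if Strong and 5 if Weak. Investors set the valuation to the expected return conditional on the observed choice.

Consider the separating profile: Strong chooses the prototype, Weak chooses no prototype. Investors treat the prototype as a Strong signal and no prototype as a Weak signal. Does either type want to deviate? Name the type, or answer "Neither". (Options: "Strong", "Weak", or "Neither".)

The prototype pays 35; no prototype pays 24.
Strong: assigned the prototype, nets 35 − 1 = 34; deviating to no prototype nets 24.
Weak: assigned no prototype, nets 24; deviating to the prototype nets 35 − 5 = 30.
The Weak type gains 6 by deviating.

Weak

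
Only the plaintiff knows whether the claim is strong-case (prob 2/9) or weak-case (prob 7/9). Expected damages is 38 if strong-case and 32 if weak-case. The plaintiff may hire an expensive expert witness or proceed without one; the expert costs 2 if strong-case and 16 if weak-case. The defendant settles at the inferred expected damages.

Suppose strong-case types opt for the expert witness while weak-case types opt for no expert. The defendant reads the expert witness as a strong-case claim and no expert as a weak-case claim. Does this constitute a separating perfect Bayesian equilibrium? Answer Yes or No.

Yes

Under these beliefs, the expert witness earns settlement 38 and no expert earns settlement 32.
strong-case: the expert witness nets 38 − 2 = 36; no expert nets 32. strong-case prefers the expert witness.
weak-case: the expert witness nets 38 − 16 = 22; no expert nets 32. weak-case prefers no expert.
Neither type deviates, so the separating profile is an equilibrium.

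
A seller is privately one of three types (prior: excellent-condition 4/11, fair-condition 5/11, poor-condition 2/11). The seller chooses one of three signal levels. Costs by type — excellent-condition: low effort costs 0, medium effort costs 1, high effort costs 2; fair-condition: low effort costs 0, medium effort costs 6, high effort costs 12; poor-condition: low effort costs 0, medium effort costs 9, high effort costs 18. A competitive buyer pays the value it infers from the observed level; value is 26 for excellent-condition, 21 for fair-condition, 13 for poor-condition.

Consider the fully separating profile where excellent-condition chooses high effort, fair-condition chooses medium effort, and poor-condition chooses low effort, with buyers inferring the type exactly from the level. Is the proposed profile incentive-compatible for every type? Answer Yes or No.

Yes

Separating prices: high effort → 26, medium effort → 21, low effort → 13.
excellent-condition (assigned high effort): low effort: 13 − 0 = 13; medium effort: 21 − 1 = 20; high effort: 26 − 2 = 24. excellent-condition stays.
fair-condition (assigned medium effort): low effort: 13 − 0 = 13; medium effort: 21 − 6 = 15; high effort: 26 − 12 = 14. fair-condition stays.
poor-condition (assigned low effort): low effort: 13 − 0 = 13; medium effort: 21 − 9 = 12; high effort: 26 − 18 = 8. poor-condition stays.
Every type prefers its assigned level; separation holds.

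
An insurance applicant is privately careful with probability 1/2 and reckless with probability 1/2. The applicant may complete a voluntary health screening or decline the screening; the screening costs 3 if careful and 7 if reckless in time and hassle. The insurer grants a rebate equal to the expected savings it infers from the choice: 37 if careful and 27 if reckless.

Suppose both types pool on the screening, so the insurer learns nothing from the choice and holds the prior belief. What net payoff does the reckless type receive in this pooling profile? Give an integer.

25

Pooled rebate = 1/2·37 + 1/2·27 = 32.
reckless pays cost 7 for the screening, so net payoff = 32 − 7 = 25.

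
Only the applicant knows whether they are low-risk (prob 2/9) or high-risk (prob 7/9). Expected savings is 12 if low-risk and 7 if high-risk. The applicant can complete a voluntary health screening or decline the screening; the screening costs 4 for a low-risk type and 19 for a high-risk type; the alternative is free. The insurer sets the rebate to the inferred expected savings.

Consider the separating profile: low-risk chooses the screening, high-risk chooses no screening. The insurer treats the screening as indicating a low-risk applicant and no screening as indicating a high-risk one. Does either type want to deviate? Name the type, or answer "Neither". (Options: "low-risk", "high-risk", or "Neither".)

The screening pays 12; no screening pays 7.
low-risk: assigned the screening, nets 12 − 4 = 8; deviating to no screening nets 7.
high-risk: assigned no screening, nets 7; deviating to the screening nets 12 − 19 = -7.
Both types strictly prefer their assigned action; no profitable deviation.

Neither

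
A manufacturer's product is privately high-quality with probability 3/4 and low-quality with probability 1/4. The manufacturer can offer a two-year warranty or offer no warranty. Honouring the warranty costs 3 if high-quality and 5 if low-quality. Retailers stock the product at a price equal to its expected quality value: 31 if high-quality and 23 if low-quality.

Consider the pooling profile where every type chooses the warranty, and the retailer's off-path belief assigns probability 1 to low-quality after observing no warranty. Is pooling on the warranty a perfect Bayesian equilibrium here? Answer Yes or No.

On path, the retailer holds the prior and pays 3/4·31 + 1/4·23 = 29. Off path (no warranty), believing low-quality, it pays 23.
high-quality: the warranty nets 29 − 3 = 26; no warranty nets 23. high-quality stays.
low-quality: the warranty nets 29 − 5 = 24; no warranty nets 23. low-quality stays.
No type deviates, so pooling is sustained.

Yes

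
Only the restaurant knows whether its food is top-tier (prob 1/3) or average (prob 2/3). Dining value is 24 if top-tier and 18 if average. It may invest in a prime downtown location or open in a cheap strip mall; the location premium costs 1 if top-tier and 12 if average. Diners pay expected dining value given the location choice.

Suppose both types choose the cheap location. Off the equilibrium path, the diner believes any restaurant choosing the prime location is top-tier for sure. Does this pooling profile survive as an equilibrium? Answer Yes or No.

On path, the diner holds the prior and pays 1/3·24 + 2/3·18 = 20. Off path (the prime location), believing top-tier, it pays 24.
top-tier: the cheap location nets 20; the prime location nets 24 − 1 = 23. top-tier would deviate.
average: the cheap location nets 20; the prime location nets 24 − 12 = 12. average stays.
A type deviates, so pooling fails.

No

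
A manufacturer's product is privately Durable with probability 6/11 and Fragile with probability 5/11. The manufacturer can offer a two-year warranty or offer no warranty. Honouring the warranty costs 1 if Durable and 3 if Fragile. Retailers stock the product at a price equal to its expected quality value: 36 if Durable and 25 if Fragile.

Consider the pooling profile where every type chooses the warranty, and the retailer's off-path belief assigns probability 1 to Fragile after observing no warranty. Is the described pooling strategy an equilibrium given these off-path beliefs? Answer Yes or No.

On path, the retailer holds the prior and pays 6/11·36 + 5/11·25 = 31. Off path (no warranty), believing Fragile, it pays 25.
Durable: the warranty nets 31 − 1 = 30; no warranty nets 25. Durable stays.
Fragile: the warranty nets 31 − 3 = 28; no warranty nets 25. Fragile stays.
No type deviates, so pooling is sustained.

Yes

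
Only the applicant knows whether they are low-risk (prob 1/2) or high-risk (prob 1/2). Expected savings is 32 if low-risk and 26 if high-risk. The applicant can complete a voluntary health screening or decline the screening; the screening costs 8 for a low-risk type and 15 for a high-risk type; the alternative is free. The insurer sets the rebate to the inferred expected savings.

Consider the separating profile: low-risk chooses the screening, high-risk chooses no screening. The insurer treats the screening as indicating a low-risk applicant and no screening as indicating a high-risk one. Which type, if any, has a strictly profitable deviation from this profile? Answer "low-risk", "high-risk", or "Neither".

low-risk

The screening pays 32; no screening pays 26.
low-risk: assigned the screening, nets 32 − 8 = 24; deviating to no screening nets 26.
high-risk: assigned no screening, nets 26; deviating to the screening nets 32 − 15 = 17.
The low-risk type gains 2 by deviating.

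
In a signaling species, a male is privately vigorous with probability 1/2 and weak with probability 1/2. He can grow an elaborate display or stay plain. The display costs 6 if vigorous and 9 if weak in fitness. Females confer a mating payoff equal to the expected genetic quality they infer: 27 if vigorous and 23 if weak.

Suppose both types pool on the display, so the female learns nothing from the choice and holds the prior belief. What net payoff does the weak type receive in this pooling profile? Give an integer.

Pooled mating payoff = 1/2·27 + 1/2·23 = 25.
weak pays cost 9 for the display, so net payoff = 25 − 9 = 16.

16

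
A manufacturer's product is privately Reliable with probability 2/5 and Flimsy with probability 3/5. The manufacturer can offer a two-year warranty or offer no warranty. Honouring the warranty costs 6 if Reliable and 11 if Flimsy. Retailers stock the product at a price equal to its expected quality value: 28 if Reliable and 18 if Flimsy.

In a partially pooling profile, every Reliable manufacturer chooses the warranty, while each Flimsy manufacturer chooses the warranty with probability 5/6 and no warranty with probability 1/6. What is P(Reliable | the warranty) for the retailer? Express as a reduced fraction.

4/9

P(the warranty) = (2/5)·1 + (3/5)·(5/6) = 9/10.
By Bayes' rule, P(Reliable | the warranty) = (2/5) / (9/10) = 4/9.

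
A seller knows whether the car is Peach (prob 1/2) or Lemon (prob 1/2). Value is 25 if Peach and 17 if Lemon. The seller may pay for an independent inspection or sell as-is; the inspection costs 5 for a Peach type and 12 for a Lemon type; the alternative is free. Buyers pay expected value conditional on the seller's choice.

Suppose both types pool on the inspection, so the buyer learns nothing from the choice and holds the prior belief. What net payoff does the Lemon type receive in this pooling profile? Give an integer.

Pooled price = 1/2·25 + 1/2·17 = 21.
Lemon pays cost 12 for the inspection, so net payoff = 21 − 12 = 9.

9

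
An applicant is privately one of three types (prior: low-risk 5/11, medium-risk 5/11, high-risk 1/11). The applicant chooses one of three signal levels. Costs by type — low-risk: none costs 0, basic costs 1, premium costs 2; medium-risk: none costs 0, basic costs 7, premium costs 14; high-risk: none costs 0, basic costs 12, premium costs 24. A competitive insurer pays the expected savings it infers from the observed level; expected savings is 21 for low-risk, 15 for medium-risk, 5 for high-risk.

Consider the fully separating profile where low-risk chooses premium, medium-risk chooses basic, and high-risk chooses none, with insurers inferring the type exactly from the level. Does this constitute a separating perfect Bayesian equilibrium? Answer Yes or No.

Yes

Separating rebates: premium → 21, basic → 15, none → 5.
low-risk (assigned premium): none: 5 − 0 = 5; basic: 15 − 1 = 14; premium: 21 − 2 = 19. low-risk stays.
medium-risk (assigned basic): none: 5 − 0 = 5; basic: 15 − 7 = 8; premium: 21 − 14 = 7. medium-risk stays.
high-risk (assigned none): none: 5 − 0 = 5; basic: 15 − 12 = 3; premium: 21 − 24 = -3. high-risk stays.
Every type prefers its assigned level; separation holds.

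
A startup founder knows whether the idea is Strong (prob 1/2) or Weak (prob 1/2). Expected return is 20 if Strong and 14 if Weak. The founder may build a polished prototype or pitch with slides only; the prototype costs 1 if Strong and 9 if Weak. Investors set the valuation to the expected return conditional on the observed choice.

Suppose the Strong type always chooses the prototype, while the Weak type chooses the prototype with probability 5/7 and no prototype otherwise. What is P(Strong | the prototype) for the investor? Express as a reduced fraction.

P(the prototype) = (1/2)·1 + (1/2)·(5/7) = 6/7.
By Bayes' rule, P(Strong | the prototype) = (1/2) / (6/7) = 7/12.

7/12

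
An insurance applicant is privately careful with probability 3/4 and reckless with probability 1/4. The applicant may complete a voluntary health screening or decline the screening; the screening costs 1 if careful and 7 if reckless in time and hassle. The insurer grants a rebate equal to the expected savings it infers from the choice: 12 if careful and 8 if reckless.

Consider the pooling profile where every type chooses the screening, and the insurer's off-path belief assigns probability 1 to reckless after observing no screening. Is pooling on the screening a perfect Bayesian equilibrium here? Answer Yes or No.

No

On path, the insurer holds the prior and pays 3/4·12 + 1/4·8 = 11. Off path (no screening), believing reckless, it pays 8.
careful: the screening nets 11 − 1 = 10; no screening nets 8. careful stays.
reckless: the screening nets 11 − 7 = 4; no screening nets 8. reckless would deviate.
A type deviates, so pooling fails.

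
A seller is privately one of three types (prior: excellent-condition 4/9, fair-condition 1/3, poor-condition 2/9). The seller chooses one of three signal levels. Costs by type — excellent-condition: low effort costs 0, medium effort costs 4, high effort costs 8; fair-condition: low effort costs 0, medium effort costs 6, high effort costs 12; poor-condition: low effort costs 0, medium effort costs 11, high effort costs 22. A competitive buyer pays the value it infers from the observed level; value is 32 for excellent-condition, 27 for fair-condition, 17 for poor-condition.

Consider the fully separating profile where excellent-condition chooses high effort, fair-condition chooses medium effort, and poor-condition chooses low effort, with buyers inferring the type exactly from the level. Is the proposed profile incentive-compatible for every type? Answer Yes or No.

Yes

Separating prices: high effort → 32, medium effort → 27, low effort → 17.
excellent-condition (assigned high effort): low effort: 17 − 0 = 17; medium effort: 27 − 4 = 23; high effort: 32 − 8 = 24. excellent-condition stays.
fair-condition (assigned medium effort): low effort: 17 − 0 = 17; medium effort: 27 − 6 = 21; high effort: 32 − 12 = 20. fair-condition stays.
poor-condition (assigned low effort): low effort: 17 − 0 = 17; medium effort: 27 − 11 = 16; high effort: 32 − 22 = 10. poor-condition stays.
Every type prefers its assigned level; separation holds.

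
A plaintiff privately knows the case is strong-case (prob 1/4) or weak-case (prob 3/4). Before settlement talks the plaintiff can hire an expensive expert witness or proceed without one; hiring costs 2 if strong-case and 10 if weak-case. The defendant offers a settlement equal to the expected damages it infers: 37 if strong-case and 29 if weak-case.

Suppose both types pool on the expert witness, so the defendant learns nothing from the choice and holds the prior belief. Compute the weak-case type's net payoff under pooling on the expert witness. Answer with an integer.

21

Pooled settlement = 1/4·37 + 3/4·29 = 31.
weak-case pays cost 10 for the expert witness, so net payoff = 31 − 10 = 21.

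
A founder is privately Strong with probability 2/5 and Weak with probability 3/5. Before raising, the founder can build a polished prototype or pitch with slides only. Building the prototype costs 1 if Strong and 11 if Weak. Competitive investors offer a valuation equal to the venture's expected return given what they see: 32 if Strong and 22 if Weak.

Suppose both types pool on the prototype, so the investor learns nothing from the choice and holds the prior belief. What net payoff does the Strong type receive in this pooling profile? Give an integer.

25

Pooled valuation = 2/5·32 + 3/5·22 = 26.
Strong pays cost 1 for the prototype, so net payoff = 26 − 1 = 25.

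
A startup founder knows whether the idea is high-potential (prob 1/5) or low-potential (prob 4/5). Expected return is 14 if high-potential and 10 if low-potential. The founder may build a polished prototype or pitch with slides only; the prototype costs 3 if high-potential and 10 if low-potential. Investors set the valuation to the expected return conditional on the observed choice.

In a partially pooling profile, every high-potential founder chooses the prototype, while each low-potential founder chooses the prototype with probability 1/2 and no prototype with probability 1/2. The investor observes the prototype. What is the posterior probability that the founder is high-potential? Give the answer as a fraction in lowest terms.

1/3

P(the prototype) = (1/5)·1 + (4/5)·(1/2) = 3/5.
By Bayes' rule, P(high-potential | the prototype) = (1/5) / (3/5) = 1/3.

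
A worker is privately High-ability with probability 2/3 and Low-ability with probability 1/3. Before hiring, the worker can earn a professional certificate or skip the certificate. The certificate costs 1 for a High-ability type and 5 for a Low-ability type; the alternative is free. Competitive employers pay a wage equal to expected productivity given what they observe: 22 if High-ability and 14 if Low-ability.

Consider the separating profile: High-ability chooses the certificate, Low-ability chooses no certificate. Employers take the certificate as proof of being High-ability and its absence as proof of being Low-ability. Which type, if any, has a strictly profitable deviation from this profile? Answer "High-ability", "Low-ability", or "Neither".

Low-ability

The certificate pays 22; no certificate pays 14.
High-ability: assigned the certificate, nets 22 − 1 = 21; deviating to no certificate nets 14.
Low-ability: assigned no certificate, nets 14; deviating to the certificate nets 22 − 5 = 17.
The Low-ability type gains 3 by deviating.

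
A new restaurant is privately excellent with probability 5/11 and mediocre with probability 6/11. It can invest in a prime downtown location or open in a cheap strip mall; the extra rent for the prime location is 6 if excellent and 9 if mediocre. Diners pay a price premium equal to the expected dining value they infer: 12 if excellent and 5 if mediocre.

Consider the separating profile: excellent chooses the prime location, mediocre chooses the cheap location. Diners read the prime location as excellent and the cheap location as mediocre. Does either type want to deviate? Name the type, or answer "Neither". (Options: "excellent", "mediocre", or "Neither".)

Neither

The prime location pays 12; the cheap location pays 5.
excellent: assigned the prime location, nets 12 − 6 = 6; deviating to the cheap location nets 5.
mediocre: assigned the cheap location, nets 5; deviating to the prime location nets 12 − 9 = 3.
Both types strictly prefer their assigned action; no profitable deviation.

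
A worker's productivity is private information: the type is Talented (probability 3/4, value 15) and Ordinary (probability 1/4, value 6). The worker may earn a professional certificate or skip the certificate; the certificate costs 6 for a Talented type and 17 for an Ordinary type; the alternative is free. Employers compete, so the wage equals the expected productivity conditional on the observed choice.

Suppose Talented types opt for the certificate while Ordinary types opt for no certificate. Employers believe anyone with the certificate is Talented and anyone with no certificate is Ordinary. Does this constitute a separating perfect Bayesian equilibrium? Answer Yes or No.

Yes

Under these beliefs, the certificate earns wage 15 and no certificate earns wage 6.
Talented: the certificate nets 15 − 6 = 9; no certificate nets 6. Talented prefers the certificate.
Ordinary: the certificate nets 15 − 17 = -2; no certificate nets 6. Ordinary prefers no certificate.
Neither type deviates, so the separating profile is an equilibrium.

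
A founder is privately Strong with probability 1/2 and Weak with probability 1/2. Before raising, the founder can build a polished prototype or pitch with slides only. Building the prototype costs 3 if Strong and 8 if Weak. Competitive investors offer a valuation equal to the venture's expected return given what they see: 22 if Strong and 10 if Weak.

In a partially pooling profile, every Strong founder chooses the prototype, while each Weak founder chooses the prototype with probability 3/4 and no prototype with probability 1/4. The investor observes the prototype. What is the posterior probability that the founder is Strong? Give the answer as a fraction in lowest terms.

P(the prototype) = (1/2)·1 + (1/2)·(3/4) = 7/8.
By Bayes' rule, P(Strong | the prototype) = (1/2) / (7/8) = 4/7.

4/7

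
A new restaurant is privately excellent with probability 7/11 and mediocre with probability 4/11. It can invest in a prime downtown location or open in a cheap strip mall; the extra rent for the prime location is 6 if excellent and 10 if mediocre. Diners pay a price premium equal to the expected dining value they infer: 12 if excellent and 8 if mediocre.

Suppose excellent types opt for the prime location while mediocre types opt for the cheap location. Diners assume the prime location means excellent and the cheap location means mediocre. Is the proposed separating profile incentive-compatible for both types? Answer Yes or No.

Under these beliefs, the prime location earns price premium 12 and the cheap location earns price premium 8.
excellent: the prime location nets 12 − 6 = 6; the cheap location nets 8. excellent would deviate to the cheap location.
mediocre: the prime location nets 12 − 10 = 2; the cheap location nets 8. mediocre prefers the cheap location.
excellent has a profitable deviation, so the profile is not an equilibrium.

No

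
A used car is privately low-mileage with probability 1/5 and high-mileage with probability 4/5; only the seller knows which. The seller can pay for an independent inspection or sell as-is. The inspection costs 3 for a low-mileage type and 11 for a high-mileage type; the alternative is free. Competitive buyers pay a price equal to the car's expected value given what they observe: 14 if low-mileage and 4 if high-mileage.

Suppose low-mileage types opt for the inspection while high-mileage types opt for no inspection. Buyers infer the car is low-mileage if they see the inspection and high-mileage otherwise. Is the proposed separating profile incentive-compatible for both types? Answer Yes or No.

Yes

Under these beliefs, the inspection earns price 14 and no inspection earns price 4.
low-mileage: the inspection nets 14 − 3 = 11; no inspection nets 4. low-mileage prefers the inspection.
high-mileage: the inspection nets 14 − 11 = 3; no inspection nets 4. high-mileage prefers no inspection.
Neither type deviates, so the separating profile is an equilibrium.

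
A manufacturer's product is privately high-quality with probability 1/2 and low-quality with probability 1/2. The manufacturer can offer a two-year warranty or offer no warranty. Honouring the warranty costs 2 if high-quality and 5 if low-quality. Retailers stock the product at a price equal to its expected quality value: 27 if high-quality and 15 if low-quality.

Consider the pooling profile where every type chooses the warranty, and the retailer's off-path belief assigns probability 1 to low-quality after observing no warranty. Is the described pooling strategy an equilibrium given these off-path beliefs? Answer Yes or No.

On path, the retailer holds the prior and pays 1/2·27 + 1/2·15 = 21. Off path (no warranty), believing low-quality, it pays 15.
high-quality: the warranty nets 21 − 2 = 19; no warranty nets 15. high-quality stays.
low-quality: the warranty nets 21 − 5 = 16; no warranty nets 15. low-quality stays.
No type deviates, so pooling is sustained.

Yes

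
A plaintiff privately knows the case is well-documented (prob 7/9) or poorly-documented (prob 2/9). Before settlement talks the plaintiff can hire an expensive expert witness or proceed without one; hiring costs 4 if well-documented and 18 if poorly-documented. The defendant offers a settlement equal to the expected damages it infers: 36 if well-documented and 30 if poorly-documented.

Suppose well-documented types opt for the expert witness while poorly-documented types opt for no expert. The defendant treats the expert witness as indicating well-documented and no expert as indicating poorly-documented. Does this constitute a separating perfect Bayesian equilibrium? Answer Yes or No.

Under these beliefs, the expert witness earns settlement 36 and no expert earns settlement 30.
well-documented: the expert witness nets 36 − 4 = 32; no expert nets 30. well-documented prefers the expert witness.
poorly-documented: the expert witness nets 36 − 18 = 18; no expert nets 30. poorly-documented prefers no expert.
Neither type deviates, so the separating profile is an equilibrium.

Yes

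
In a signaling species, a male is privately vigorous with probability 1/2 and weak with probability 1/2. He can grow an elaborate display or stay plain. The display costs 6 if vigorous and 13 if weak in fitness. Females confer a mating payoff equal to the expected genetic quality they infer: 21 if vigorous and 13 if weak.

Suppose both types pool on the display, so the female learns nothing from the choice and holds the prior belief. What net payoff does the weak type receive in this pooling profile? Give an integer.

4

Pooled mating payoff = 1/2·21 + 1/2·13 = 17.
weak pays cost 13 for the display, so net payoff = 17 − 13 = 4.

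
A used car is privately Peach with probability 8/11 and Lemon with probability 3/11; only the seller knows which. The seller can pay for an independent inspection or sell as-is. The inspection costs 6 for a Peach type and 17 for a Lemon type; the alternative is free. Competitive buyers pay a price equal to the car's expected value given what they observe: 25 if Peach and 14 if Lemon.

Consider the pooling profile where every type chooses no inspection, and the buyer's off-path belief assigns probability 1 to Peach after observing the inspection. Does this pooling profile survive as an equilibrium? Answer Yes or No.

Yes

On path, the buyer holds the prior and pays 8/11·25 + 3/11·14 = 22. Off path (the inspection), believing Peach, it pays 25.
Peach: no inspection nets 22; the inspection nets 25 − 6 = 19. Peach stays.
Lemon: no inspection nets 22; the inspection nets 25 − 17 = 8. Lemon stays.
No type deviates, so pooling is sustained.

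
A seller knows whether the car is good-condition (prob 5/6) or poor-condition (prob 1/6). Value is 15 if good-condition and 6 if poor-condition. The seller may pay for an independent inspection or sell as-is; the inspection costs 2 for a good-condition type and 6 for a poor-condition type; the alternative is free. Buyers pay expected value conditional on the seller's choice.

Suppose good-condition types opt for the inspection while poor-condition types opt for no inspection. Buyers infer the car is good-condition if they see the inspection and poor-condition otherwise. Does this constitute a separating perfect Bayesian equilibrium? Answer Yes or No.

Under these beliefs, the inspection earns price 15 and no inspection earns price 6.
good-condition: the inspection nets 15 − 2 = 13; no inspection nets 6. good-condition prefers the inspection.
poor-condition: the inspection nets 15 − 6 = 9; no inspection nets 6. poor-condition would deviate to the inspection.
poor-condition has a profitable deviation, so the profile is not an equilibrium.

No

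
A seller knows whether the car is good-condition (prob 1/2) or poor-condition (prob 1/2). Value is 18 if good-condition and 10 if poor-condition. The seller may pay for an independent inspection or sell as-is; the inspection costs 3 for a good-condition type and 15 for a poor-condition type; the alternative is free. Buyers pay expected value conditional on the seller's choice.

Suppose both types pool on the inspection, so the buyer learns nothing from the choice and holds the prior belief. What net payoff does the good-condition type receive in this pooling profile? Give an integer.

11

Pooled price = 1/2·18 + 1/2·10 = 14.
good-condition pays cost 3 for the inspection, so net payoff = 14 − 3 = 11.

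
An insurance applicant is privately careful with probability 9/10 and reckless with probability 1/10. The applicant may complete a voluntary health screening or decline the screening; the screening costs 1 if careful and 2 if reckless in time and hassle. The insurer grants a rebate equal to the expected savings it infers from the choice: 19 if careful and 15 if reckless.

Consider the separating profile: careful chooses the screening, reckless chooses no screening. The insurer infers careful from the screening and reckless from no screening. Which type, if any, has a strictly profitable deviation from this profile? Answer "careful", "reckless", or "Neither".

The screening pays 19; no screening pays 15.
careful: assigned the screening, nets 19 − 1 = 18; deviating to no screening nets 15.
reckless: assigned no screening, nets 15; deviating to the screening nets 19 − 2 = 17.
The reckless type gains 2 by deviating.

reckless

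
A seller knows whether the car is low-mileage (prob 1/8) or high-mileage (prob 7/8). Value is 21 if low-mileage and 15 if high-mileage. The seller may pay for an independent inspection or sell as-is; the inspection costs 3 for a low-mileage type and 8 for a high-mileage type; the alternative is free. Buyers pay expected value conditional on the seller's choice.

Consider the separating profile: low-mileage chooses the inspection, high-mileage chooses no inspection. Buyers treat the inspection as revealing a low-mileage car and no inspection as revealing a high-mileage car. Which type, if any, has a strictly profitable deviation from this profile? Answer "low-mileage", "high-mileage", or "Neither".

Neither

The inspection pays 21; no inspection pays 15.
low-mileage: assigned the inspection, nets 21 − 3 = 18; deviating to no inspection nets 15.
high-mileage: assigned no inspection, nets 15; deviating to the inspection nets 21 − 8 = 13.
Both types strictly prefer their assigned action; no profitable deviation.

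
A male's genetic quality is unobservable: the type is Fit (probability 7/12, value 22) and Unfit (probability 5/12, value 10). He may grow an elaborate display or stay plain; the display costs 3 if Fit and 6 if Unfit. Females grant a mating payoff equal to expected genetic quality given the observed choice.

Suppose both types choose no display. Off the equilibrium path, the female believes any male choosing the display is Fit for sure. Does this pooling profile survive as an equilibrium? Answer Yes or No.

On path, the female holds the prior and pays 7/12·22 + 5/12·10 = 17. Off path (the display), believing Fit, it pays 22.
Fit: no display nets 17; the display nets 22 − 3 = 19. Fit would deviate.
Unfit: no display nets 17; the display nets 22 − 6 = 16. Unfit stays.
A type deviates, so pooling fails.

No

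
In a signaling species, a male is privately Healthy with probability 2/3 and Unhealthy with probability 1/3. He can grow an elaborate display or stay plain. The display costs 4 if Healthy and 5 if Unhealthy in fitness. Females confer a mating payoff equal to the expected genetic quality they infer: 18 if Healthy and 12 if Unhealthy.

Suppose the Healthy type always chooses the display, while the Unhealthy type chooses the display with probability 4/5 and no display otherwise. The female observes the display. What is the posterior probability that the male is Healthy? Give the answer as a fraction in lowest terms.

5/7

P(the display) = (2/3)·1 + (1/3)·(4/5) = 14/15.
By Bayes' rule, P(Healthy | the display) = (2/3) / (14/15) = 5/7.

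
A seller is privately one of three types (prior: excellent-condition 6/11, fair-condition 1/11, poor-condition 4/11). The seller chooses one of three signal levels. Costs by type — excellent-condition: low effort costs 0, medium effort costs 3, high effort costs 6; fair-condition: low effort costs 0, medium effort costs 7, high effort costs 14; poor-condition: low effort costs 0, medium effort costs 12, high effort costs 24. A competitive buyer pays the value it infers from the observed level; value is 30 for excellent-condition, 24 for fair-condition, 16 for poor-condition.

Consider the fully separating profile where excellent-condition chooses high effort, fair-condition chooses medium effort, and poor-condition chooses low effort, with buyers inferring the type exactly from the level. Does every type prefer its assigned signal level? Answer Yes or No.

Separating prices: high effort → 30, medium effort → 24, low effort → 16.
excellent-condition (assigned high effort): low effort: 16 − 0 = 16; medium effort: 24 − 3 = 21; high effort: 30 − 6 = 24. excellent-condition stays.
fair-condition (assigned medium effort): low effort: 16 − 0 = 16; medium effort: 24 − 7 = 17; high effort: 30 − 14 = 16. fair-condition stays.
poor-condition (assigned low effort): low effort: 16 − 0 = 16; medium effort: 24 − 12 = 12; high effort: 30 − 24 = 6. poor-condition stays.
Every type prefers its assigned level; separation holds.

Yes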